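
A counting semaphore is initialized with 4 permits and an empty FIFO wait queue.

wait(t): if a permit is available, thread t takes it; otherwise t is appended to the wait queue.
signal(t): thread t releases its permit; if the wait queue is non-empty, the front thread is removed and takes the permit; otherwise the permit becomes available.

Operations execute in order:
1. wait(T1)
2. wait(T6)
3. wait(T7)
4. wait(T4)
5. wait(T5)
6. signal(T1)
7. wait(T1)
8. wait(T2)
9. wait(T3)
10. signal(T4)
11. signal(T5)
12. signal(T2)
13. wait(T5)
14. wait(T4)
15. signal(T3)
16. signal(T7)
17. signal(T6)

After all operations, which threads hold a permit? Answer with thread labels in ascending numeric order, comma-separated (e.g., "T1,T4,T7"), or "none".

Step 1: wait(T1) -> count=3 queue=[] holders={T1}
Step 2: wait(T6) -> count=2 queue=[] holders={T1,T6}
Step 3: wait(T7) -> count=1 queue=[] holders={T1,T6,T7}
Step 4: wait(T4) -> count=0 queue=[] holders={T1,T4,T6,T7}
Step 5: wait(T5) -> count=0 queue=[T5] holders={T1,T4,T6,T7}
Step 6: signal(T1) -> count=0 queue=[] holders={T4,T5,T6,T7}
Step 7: wait(T1) -> count=0 queue=[T1] holders={T4,T5,T6,T7}
Step 8: wait(T2) -> count=0 queue=[T1,T2] holders={T4,T5,T6,T7}
Step 9: wait(T3) -> count=0 queue=[T1,T2,T3] holders={T4,T5,T6,T7}
Step 10: signal(T4) -> count=0 queue=[T2,T3] holders={T1,T5,T6,T7}
Step 11: signal(T5) -> count=0 queue=[T3] holders={T1,T2,T6,T7}
Step 12: signal(T2) -> count=0 queue=[] holders={T1,T3,T6,T7}
Step 13: wait(T5) -> count=0 queue=[T5] holders={T1,T3,T6,T7}
Step 14: wait(T4) -> count=0 queue=[T5,T4] holders={T1,T3,T6,T7}
Step 15: signal(T3) -> count=0 queue=[T4] holders={T1,T5,T6,T7}
Step 16: signal(T7) -> count=0 queue=[] holders={T1,T4,T5,T6}
Step 17: signal(T6) -> count=1 queue=[] holders={T1,T4,T5}
Final holders: T1,T4,T5

Answer: T1,T4,T5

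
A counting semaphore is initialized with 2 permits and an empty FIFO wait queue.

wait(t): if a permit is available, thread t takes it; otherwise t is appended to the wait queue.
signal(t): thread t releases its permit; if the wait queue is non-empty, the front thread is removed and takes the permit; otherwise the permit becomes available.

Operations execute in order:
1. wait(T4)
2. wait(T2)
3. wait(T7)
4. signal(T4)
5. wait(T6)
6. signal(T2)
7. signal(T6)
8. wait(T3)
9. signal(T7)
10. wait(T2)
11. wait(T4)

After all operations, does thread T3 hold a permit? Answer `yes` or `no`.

Step 1: wait(T4) -> count=1 queue=[] holders={T4}
Step 2: wait(T2) -> count=0 queue=[] holders={T2,T4}
Step 3: wait(T7) -> count=0 queue=[T7] holders={T2,T4}
Step 4: signal(T4) -> count=0 queue=[] holders={T2,T7}
Step 5: wait(T6) -> count=0 queue=[T6] holders={T2,T7}
Step 6: signal(T2) -> count=0 queue=[] holders={T6,T7}
Step 7: signal(T6) -> count=1 queue=[] holders={T7}
Step 8: wait(T3) -> count=0 queue=[] holders={T3,T7}
Step 9: signal(T7) -> count=1 queue=[] holders={T3}
Step 10: wait(T2) -> count=0 queue=[] holders={T2,T3}
Step 11: wait(T4) -> count=0 queue=[T4] holders={T2,T3}
Final holders: {T2,T3} -> T3 in holders

Answer: yes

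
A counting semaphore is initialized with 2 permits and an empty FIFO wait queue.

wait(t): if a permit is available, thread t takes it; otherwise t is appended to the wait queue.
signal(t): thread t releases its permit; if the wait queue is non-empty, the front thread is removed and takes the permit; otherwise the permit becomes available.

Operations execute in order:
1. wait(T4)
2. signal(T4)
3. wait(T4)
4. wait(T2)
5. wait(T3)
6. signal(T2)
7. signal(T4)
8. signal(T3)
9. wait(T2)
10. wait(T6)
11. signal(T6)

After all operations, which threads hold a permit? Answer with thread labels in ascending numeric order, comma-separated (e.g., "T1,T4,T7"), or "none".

Step 1: wait(T4) -> count=1 queue=[] holders={T4}
Step 2: signal(T4) -> count=2 queue=[] holders={none}
Step 3: wait(T4) -> count=1 queue=[] holders={T4}
Step 4: wait(T2) -> count=0 queue=[] holders={T2,T4}
Step 5: wait(T3) -> count=0 queue=[T3] holders={T2,T4}
Step 6: signal(T2) -> count=0 queue=[] holders={T3,T4}
Step 7: signal(T4) -> count=1 queue=[] holders={T3}
Step 8: signal(T3) -> count=2 queue=[] holders={none}
Step 9: wait(T2) -> count=1 queue=[] holders={T2}
Step 10: wait(T6) -> count=0 queue=[] holders={T2,T6}
Step 11: signal(T6) -> count=1 queue=[] holders={T2}
Final holders: T2

Answer: T2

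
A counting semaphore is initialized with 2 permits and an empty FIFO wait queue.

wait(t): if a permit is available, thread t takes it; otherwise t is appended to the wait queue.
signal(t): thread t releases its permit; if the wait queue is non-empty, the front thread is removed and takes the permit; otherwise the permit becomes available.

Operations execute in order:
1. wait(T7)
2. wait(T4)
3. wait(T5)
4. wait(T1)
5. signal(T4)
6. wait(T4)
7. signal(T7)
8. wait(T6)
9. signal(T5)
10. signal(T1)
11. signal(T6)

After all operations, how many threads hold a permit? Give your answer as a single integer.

Answer: 1

Derivation:
Step 1: wait(T7) -> count=1 queue=[] holders={T7}
Step 2: wait(T4) -> count=0 queue=[] holders={T4,T7}
Step 3: wait(T5) -> count=0 queue=[T5] holders={T4,T7}
Step 4: wait(T1) -> count=0 queue=[T5,T1] holders={T4,T7}
Step 5: signal(T4) -> count=0 queue=[T1] holders={T5,T7}
Step 6: wait(T4) -> count=0 queue=[T1,T4] holders={T5,T7}
Step 7: signal(T7) -> count=0 queue=[T4] holders={T1,T5}
Step 8: wait(T6) -> count=0 queue=[T4,T6] holders={T1,T5}
Step 9: signal(T5) -> count=0 queue=[T6] holders={T1,T4}
Step 10: signal(T1) -> count=0 queue=[] holders={T4,T6}
Step 11: signal(T6) -> count=1 queue=[] holders={T4}
Final holders: {T4} -> 1 thread(s)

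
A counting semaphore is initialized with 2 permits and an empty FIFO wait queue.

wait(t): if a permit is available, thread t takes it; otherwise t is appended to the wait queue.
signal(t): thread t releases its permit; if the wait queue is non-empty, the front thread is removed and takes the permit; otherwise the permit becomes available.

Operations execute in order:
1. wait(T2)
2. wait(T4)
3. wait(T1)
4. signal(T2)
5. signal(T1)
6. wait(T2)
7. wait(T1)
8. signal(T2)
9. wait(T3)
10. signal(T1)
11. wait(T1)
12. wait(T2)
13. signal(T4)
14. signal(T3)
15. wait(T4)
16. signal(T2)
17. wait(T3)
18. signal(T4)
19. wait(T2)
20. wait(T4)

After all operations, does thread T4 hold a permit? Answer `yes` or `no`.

Step 1: wait(T2) -> count=1 queue=[] holders={T2}
Step 2: wait(T4) -> count=0 queue=[] holders={T2,T4}
Step 3: wait(T1) -> count=0 queue=[T1] holders={T2,T4}
Step 4: signal(T2) -> count=0 queue=[] holders={T1,T4}
Step 5: signal(T1) -> count=1 queue=[] holders={T4}
Step 6: wait(T2) -> count=0 queue=[] holders={T2,T4}
Step 7: wait(T1) -> count=0 queue=[T1] holders={T2,T4}
Step 8: signal(T2) -> count=0 queue=[] holders={T1,T4}
Step 9: wait(T3) -> count=0 queue=[T3] holders={T1,T4}
Step 10: signal(T1) -> count=0 queue=[] holders={T3,T4}
Step 11: wait(T1) -> count=0 queue=[T1] holders={T3,T4}
Step 12: wait(T2) -> count=0 queue=[T1,T2] holders={T3,T4}
Step 13: signal(T4) -> count=0 queue=[T2] holders={T1,T3}
Step 14: signal(T3) -> count=0 queue=[] holders={T1,T2}
Step 15: wait(T4) -> count=0 queue=[T4] holders={T1,T2}
Step 16: signal(T2) -> count=0 queue=[] holders={T1,T4}
Step 17: wait(T3) -> count=0 queue=[T3] holders={T1,T4}
Step 18: signal(T4) -> count=0 queue=[] holders={T1,T3}
Step 19: wait(T2) -> count=0 queue=[T2] holders={T1,T3}
Step 20: wait(T4) -> count=0 queue=[T2,T4] holders={T1,T3}
Final holders: {T1,T3} -> T4 not in holders

Answer: no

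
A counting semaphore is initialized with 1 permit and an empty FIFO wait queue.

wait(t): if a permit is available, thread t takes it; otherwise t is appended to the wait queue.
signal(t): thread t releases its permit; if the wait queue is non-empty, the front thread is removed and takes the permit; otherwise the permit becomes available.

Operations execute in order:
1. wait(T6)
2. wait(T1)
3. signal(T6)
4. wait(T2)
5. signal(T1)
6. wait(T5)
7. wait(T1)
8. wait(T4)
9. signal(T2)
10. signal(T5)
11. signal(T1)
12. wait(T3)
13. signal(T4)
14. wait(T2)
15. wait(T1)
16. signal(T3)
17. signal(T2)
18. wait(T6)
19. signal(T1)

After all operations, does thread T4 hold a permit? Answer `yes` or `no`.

Answer: no

Derivation:
Step 1: wait(T6) -> count=0 queue=[] holders={T6}
Step 2: wait(T1) -> count=0 queue=[T1] holders={T6}
Step 3: signal(T6) -> count=0 queue=[] holders={T1}
Step 4: wait(T2) -> count=0 queue=[T2] holders={T1}
Step 5: signal(T1) -> count=0 queue=[] holders={T2}
Step 6: wait(T5) -> count=0 queue=[T5] holders={T2}
Step 7: wait(T1) -> count=0 queue=[T5,T1] holders={T2}
Step 8: wait(T4) -> count=0 queue=[T5,T1,T4] holders={T2}
Step 9: signal(T2) -> count=0 queue=[T1,T4] holders={T5}
Step 10: signal(T5) -> count=0 queue=[T4] holders={T1}
Step 11: signal(T1) -> count=0 queue=[] holders={T4}
Step 12: wait(T3) -> count=0 queue=[T3] holders={T4}
Step 13: signal(T4) -> count=0 queue=[] holders={T3}
Step 14: wait(T2) -> count=0 queue=[T2] holders={T3}
Step 15: wait(T1) -> count=0 queue=[T2,T1] holders={T3}
Step 16: signal(T3) -> count=0 queue=[T1] holders={T2}
Step 17: signal(T2) -> count=0 queue=[] holders={T1}
Step 18: wait(T6) -> count=0 queue=[T6] holders={T1}
Step 19: signal(T1) -> count=0 queue=[] holders={T6}
Final holders: {T6} -> T4 not in holders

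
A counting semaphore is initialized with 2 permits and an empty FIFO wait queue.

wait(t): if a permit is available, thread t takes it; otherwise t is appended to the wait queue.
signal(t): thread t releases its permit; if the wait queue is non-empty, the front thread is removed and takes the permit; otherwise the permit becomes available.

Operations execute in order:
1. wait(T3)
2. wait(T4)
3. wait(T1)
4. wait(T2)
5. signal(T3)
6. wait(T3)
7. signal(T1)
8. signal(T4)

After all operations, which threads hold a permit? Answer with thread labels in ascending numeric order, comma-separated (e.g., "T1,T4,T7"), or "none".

Step 1: wait(T3) -> count=1 queue=[] holders={T3}
Step 2: wait(T4) -> count=0 queue=[] holders={T3,T4}
Step 3: wait(T1) -> count=0 queue=[T1] holders={T3,T4}
Step 4: wait(T2) -> count=0 queue=[T1,T2] holders={T3,T4}
Step 5: signal(T3) -> count=0 queue=[T2] holders={T1,T4}
Step 6: wait(T3) -> count=0 queue=[T2,T3] holders={T1,T4}
Step 7: signal(T1) -> count=0 queue=[T3] holders={T2,T4}
Step 8: signal(T4) -> count=0 queue=[] holders={T2,T3}
Final holders: T2,T3

Answer: T2,T3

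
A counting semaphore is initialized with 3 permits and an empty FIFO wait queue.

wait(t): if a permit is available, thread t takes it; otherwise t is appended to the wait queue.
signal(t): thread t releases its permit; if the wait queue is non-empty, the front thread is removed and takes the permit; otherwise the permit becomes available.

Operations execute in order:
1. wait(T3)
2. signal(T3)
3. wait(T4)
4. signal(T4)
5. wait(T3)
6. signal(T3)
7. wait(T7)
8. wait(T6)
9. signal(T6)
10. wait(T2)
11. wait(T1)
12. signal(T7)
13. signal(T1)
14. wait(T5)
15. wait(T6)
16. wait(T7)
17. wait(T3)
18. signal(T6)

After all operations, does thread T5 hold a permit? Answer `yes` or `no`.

Step 1: wait(T3) -> count=2 queue=[] holders={T3}
Step 2: signal(T3) -> count=3 queue=[] holders={none}
Step 3: wait(T4) -> count=2 queue=[] holders={T4}
Step 4: signal(T4) -> count=3 queue=[] holders={none}
Step 5: wait(T3) -> count=2 queue=[] holders={T3}
Step 6: signal(T3) -> count=3 queue=[] holders={none}
Step 7: wait(T7) -> count=2 queue=[] holders={T7}
Step 8: wait(T6) -> count=1 queue=[] holders={T6,T7}
Step 9: signal(T6) -> count=2 queue=[] holders={T7}
Step 10: wait(T2) -> count=1 queue=[] holders={T2,T7}
Step 11: wait(T1) -> count=0 queue=[] holders={T1,T2,T7}
Step 12: signal(T7) -> count=1 queue=[] holders={T1,T2}
Step 13: signal(T1) -> count=2 queue=[] holders={T2}
Step 14: wait(T5) -> count=1 queue=[] holders={T2,T5}
Step 15: wait(T6) -> count=0 queue=[] holders={T2,T5,T6}
Step 16: wait(T7) -> count=0 queue=[T7] holders={T2,T5,T6}
Step 17: wait(T3) -> count=0 queue=[T7,T3] holders={T2,T5,T6}
Step 18: signal(T6) -> count=0 queue=[T3] holders={T2,T5,T7}
Final holders: {T2,T5,T7} -> T5 in holders

Answer: yes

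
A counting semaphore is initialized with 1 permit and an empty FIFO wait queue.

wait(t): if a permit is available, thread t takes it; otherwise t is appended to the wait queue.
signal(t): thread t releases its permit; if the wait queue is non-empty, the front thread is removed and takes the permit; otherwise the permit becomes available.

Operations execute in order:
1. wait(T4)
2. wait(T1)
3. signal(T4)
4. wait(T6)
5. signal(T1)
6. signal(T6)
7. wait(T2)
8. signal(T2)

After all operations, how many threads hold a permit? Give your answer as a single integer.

Answer: 0

Derivation:
Step 1: wait(T4) -> count=0 queue=[] holders={T4}
Step 2: wait(T1) -> count=0 queue=[T1] holders={T4}
Step 3: signal(T4) -> count=0 queue=[] holders={T1}
Step 4: wait(T6) -> count=0 queue=[T6] holders={T1}
Step 5: signal(T1) -> count=0 queue=[] holders={T6}
Step 6: signal(T6) -> count=1 queue=[] holders={none}
Step 7: wait(T2) -> count=0 queue=[] holders={T2}
Step 8: signal(T2) -> count=1 queue=[] holders={none}
Final holders: {none} -> 0 thread(s)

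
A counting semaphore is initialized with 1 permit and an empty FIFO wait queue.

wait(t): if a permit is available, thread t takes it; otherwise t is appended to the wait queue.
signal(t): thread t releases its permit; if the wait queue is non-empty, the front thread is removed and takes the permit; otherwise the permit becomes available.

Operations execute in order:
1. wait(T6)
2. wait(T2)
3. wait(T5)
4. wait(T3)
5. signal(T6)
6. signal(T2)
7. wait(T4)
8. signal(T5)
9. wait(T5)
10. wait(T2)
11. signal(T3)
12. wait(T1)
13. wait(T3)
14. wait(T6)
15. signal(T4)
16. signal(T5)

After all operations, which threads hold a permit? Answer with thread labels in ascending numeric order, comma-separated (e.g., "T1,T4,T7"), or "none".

Answer: T2

Derivation:
Step 1: wait(T6) -> count=0 queue=[] holders={T6}
Step 2: wait(T2) -> count=0 queue=[T2] holders={T6}
Step 3: wait(T5) -> count=0 queue=[T2,T5] holders={T6}
Step 4: wait(T3) -> count=0 queue=[T2,T5,T3] holders={T6}
Step 5: signal(T6) -> count=0 queue=[T5,T3] holders={T2}
Step 6: signal(T2) -> count=0 queue=[T3] holders={T5}
Step 7: wait(T4) -> count=0 queue=[T3,T4] holders={T5}
Step 8: signal(T5) -> count=0 queue=[T4] holders={T3}
Step 9: wait(T5) -> count=0 queue=[T4,T5] holders={T3}
Step 10: wait(T2) -> count=0 queue=[T4,T5,T2] holders={T3}
Step 11: signal(T3) -> count=0 queue=[T5,T2] holders={T4}
Step 12: wait(T1) -> count=0 queue=[T5,T2,T1] holders={T4}
Step 13: wait(T3) -> count=0 queue=[T5,T2,T1,T3] holders={T4}
Step 14: wait(T6) -> count=0 queue=[T5,T2,T1,T3,T6] holders={T4}
Step 15: signal(T4) -> count=0 queue=[T2,T1,T3,T6] holders={T5}
Step 16: signal(T5) -> count=0 queue=[T1,T3,T6] holders={T2}
Final holders: T2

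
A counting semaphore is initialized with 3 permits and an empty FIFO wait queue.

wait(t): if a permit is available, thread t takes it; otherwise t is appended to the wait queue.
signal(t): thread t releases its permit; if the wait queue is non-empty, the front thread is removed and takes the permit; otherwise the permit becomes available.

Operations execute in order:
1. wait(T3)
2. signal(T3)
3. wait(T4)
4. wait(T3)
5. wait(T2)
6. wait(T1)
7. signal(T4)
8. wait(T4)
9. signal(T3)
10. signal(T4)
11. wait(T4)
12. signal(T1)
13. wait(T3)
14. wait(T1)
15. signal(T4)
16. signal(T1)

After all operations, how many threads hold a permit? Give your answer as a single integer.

Step 1: wait(T3) -> count=2 queue=[] holders={T3}
Step 2: signal(T3) -> count=3 queue=[] holders={none}
Step 3: wait(T4) -> count=2 queue=[] holders={T4}
Step 4: wait(T3) -> count=1 queue=[] holders={T3,T4}
Step 5: wait(T2) -> count=0 queue=[] holders={T2,T3,T4}
Step 6: wait(T1) -> count=0 queue=[T1] holders={T2,T3,T4}
Step 7: signal(T4) -> count=0 queue=[] holders={T1,T2,T3}
Step 8: wait(T4) -> count=0 queue=[T4] holders={T1,T2,T3}
Step 9: signal(T3) -> count=0 queue=[] holders={T1,T2,T4}
Step 10: signal(T4) -> count=1 queue=[] holders={T1,T2}
Step 11: wait(T4) -> count=0 queue=[] holders={T1,T2,T4}
Step 12: signal(T1) -> count=1 queue=[] holders={T2,T4}
Step 13: wait(T3) -> count=0 queue=[] holders={T2,T3,T4}
Step 14: wait(T1) -> count=0 queue=[T1] holders={T2,T3,T4}
Step 15: signal(T4) -> count=0 queue=[] holders={T1,T2,T3}
Step 16: signal(T1) -> count=1 queue=[] holders={T2,T3}
Final holders: {T2,T3} -> 2 thread(s)

Answer: 2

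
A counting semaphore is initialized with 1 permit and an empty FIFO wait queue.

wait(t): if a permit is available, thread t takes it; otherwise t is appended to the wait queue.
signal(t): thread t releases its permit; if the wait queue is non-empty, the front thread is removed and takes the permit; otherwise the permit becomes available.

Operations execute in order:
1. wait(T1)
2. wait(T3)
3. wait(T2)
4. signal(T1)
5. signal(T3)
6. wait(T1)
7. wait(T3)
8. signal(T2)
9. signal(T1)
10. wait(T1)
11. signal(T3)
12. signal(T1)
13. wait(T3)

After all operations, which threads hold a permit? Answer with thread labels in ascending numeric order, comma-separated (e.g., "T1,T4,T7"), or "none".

Answer: T3

Derivation:
Step 1: wait(T1) -> count=0 queue=[] holders={T1}
Step 2: wait(T3) -> count=0 queue=[T3] holders={T1}
Step 3: wait(T2) -> count=0 queue=[T3,T2] holders={T1}
Step 4: signal(T1) -> count=0 queue=[T2] holders={T3}
Step 5: signal(T3) -> count=0 queue=[] holders={T2}
Step 6: wait(T1) -> count=0 queue=[T1] holders={T2}
Step 7: wait(T3) -> count=0 queue=[T1,T3] holders={T2}
Step 8: signal(T2) -> count=0 queue=[T3] holders={T1}
Step 9: signal(T1) -> count=0 queue=[] holders={T3}
Step 10: wait(T1) -> count=0 queue=[T1] holders={T3}
Step 11: signal(T3) -> count=0 queue=[] holders={T1}
Step 12: signal(T1) -> count=1 queue=[] holders={none}
Step 13: wait(T3) -> count=0 queue=[] holders={T3}
Final holders: T3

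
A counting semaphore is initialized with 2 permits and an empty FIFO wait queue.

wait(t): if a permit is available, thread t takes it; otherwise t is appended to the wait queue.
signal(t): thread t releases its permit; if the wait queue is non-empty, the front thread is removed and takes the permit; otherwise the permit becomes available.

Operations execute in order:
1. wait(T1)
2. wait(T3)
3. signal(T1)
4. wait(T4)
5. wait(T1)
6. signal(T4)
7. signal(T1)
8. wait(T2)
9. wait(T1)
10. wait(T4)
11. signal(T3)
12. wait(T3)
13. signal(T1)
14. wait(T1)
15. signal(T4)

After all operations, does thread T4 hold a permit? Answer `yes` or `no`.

Answer: no

Derivation:
Step 1: wait(T1) -> count=1 queue=[] holders={T1}
Step 2: wait(T3) -> count=0 queue=[] holders={T1,T3}
Step 3: signal(T1) -> count=1 queue=[] holders={T3}
Step 4: wait(T4) -> count=0 queue=[] holders={T3,T4}
Step 5: wait(T1) -> count=0 queue=[T1] holders={T3,T4}
Step 6: signal(T4) -> count=0 queue=[] holders={T1,T3}
Step 7: signal(T1) -> count=1 queue=[] holders={T3}
Step 8: wait(T2) -> count=0 queue=[] holders={T2,T3}
Step 9: wait(T1) -> count=0 queue=[T1] holders={T2,T3}
Step 10: wait(T4) -> count=0 queue=[T1,T4] holders={T2,T3}
Step 11: signal(T3) -> count=0 queue=[T4] holders={T1,T2}
Step 12: wait(T3) -> count=0 queue=[T4,T3] holders={T1,T2}
Step 13: signal(T1) -> count=0 queue=[T3] holders={T2,T4}
Step 14: wait(T1) -> count=0 queue=[T3,T1] holders={T2,T4}
Step 15: signal(T4) -> count=0 queue=[T1] holders={T2,T3}
Final holders: {T2,T3} -> T4 not in holders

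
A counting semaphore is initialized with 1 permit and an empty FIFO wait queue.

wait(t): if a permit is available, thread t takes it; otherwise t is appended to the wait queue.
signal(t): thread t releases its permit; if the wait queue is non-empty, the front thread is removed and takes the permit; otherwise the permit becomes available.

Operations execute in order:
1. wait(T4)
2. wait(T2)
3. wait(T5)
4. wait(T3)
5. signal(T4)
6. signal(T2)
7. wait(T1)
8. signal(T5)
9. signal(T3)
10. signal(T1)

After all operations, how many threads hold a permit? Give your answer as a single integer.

Answer: 0

Derivation:
Step 1: wait(T4) -> count=0 queue=[] holders={T4}
Step 2: wait(T2) -> count=0 queue=[T2] holders={T4}
Step 3: wait(T5) -> count=0 queue=[T2,T5] holders={T4}
Step 4: wait(T3) -> count=0 queue=[T2,T5,T3] holders={T4}
Step 5: signal(T4) -> count=0 queue=[T5,T3] holders={T2}
Step 6: signal(T2) -> count=0 queue=[T3] holders={T5}
Step 7: wait(T1) -> count=0 queue=[T3,T1] holders={T5}
Step 8: signal(T5) -> count=0 queue=[T1] holders={T3}
Step 9: signal(T3) -> count=0 queue=[] holders={T1}
Step 10: signal(T1) -> count=1 queue=[] holders={none}
Final holders: {none} -> 0 thread(s)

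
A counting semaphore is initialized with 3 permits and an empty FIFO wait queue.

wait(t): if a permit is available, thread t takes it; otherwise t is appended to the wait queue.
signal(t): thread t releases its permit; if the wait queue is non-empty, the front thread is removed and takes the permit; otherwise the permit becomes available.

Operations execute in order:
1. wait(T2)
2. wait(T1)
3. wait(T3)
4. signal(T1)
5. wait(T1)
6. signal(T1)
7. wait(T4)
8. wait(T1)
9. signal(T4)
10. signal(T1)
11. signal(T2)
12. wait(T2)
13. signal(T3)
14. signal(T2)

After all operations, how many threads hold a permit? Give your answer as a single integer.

Step 1: wait(T2) -> count=2 queue=[] holders={T2}
Step 2: wait(T1) -> count=1 queue=[] holders={T1,T2}
Step 3: wait(T3) -> count=0 queue=[] holders={T1,T2,T3}
Step 4: signal(T1) -> count=1 queue=[] holders={T2,T3}
Step 5: wait(T1) -> count=0 queue=[] holders={T1,T2,T3}
Step 6: signal(T1) -> count=1 queue=[] holders={T2,T3}
Step 7: wait(T4) -> count=0 queue=[] holders={T2,T3,T4}
Step 8: wait(T1) -> count=0 queue=[T1] holders={T2,T3,T4}
Step 9: signal(T4) -> count=0 queue=[] holders={T1,T2,T3}
Step 10: signal(T1) -> count=1 queue=[] holders={T2,T3}
Step 11: signal(T2) -> count=2 queue=[] holders={T3}
Step 12: wait(T2) -> count=1 queue=[] holders={T2,T3}
Step 13: signal(T3) -> count=2 queue=[] holders={T2}
Step 14: signal(T2) -> count=3 queue=[] holders={none}
Final holders: {none} -> 0 thread(s)

Answer: 0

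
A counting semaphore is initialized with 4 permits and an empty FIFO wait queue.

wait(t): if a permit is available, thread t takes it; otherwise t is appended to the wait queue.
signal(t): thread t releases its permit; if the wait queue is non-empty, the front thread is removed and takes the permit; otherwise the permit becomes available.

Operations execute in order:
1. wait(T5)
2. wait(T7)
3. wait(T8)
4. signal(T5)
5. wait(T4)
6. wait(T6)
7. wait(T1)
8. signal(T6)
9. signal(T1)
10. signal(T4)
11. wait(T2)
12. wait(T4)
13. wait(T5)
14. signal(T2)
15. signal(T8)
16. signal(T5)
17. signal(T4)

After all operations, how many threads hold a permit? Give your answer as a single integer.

Answer: 1

Derivation:
Step 1: wait(T5) -> count=3 queue=[] holders={T5}
Step 2: wait(T7) -> count=2 queue=[] holders={T5,T7}
Step 3: wait(T8) -> count=1 queue=[] holders={T5,T7,T8}
Step 4: signal(T5) -> count=2 queue=[] holders={T7,T8}
Step 5: wait(T4) -> count=1 queue=[] holders={T4,T7,T8}
Step 6: wait(T6) -> count=0 queue=[] holders={T4,T6,T7,T8}
Step 7: wait(T1) -> count=0 queue=[T1] holders={T4,T6,T7,T8}
Step 8: signal(T6) -> count=0 queue=[] holders={T1,T4,T7,T8}
Step 9: signal(T1) -> count=1 queue=[] holders={T4,T7,T8}
Step 10: signal(T4) -> count=2 queue=[] holders={T7,T8}
Step 11: wait(T2) -> count=1 queue=[] holders={T2,T7,T8}
Step 12: wait(T4) -> count=0 queue=[] holders={T2,T4,T7,T8}
Step 13: wait(T5) -> count=0 queue=[T5] holders={T2,T4,T7,T8}
Step 14: signal(T2) -> count=0 queue=[] holders={T4,T5,T7,T8}
Step 15: signal(T8) -> count=1 queue=[] holders={T4,T5,T7}
Step 16: signal(T5) -> count=2 queue=[] holders={T4,T7}
Step 17: signal(T4) -> count=3 queue=[] holders={T7}
Final holders: {T7} -> 1 thread(s)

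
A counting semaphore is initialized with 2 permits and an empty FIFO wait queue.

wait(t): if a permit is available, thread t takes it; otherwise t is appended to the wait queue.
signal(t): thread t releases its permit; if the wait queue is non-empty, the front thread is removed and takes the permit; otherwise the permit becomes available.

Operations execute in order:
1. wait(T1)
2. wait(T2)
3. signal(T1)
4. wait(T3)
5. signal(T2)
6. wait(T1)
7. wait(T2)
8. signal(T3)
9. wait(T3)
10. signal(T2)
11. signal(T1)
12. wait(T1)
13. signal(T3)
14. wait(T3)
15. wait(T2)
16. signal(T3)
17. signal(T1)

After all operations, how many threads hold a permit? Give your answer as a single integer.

Answer: 1

Derivation:
Step 1: wait(T1) -> count=1 queue=[] holders={T1}
Step 2: wait(T2) -> count=0 queue=[] holders={T1,T2}
Step 3: signal(T1) -> count=1 queue=[] holders={T2}
Step 4: wait(T3) -> count=0 queue=[] holders={T2,T3}
Step 5: signal(T2) -> count=1 queue=[] holders={T3}
Step 6: wait(T1) -> count=0 queue=[] holders={T1,T3}
Step 7: wait(T2) -> count=0 queue=[T2] holders={T1,T3}
Step 8: signal(T3) -> count=0 queue=[] holders={T1,T2}
Step 9: wait(T3) -> count=0 queue=[T3] holders={T1,T2}
Step 10: signal(T2) -> count=0 queue=[] holders={T1,T3}
Step 11: signal(T1) -> count=1 queue=[] holders={T3}
Step 12: wait(T1) -> count=0 queue=[] holders={T1,T3}
Step 13: signal(T3) -> count=1 queue=[] holders={T1}
Step 14: wait(T3) -> count=0 queue=[] holders={T1,T3}
Step 15: wait(T2) -> count=0 queue=[T2] holders={T1,T3}
Step 16: signal(T3) -> count=0 queue=[] holders={T1,T2}
Step 17: signal(T1) -> count=1 queue=[] holders={T2}
Final holders: {T2} -> 1 thread(s)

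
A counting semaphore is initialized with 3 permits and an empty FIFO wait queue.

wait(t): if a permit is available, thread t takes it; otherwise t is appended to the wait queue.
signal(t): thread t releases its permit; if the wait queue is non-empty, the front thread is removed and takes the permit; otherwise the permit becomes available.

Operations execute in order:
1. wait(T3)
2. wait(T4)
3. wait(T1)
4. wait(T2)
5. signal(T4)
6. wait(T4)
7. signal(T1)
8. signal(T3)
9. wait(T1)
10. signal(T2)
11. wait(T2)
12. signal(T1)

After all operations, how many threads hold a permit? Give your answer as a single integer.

Step 1: wait(T3) -> count=2 queue=[] holders={T3}
Step 2: wait(T4) -> count=1 queue=[] holders={T3,T4}
Step 3: wait(T1) -> count=0 queue=[] holders={T1,T3,T4}
Step 4: wait(T2) -> count=0 queue=[T2] holders={T1,T3,T4}
Step 5: signal(T4) -> count=0 queue=[] holders={T1,T2,T3}
Step 6: wait(T4) -> count=0 queue=[T4] holders={T1,T2,T3}
Step 7: signal(T1) -> count=0 queue=[] holders={T2,T3,T4}
Step 8: signal(T3) -> count=1 queue=[] holders={T2,T4}
Step 9: wait(T1) -> count=0 queue=[] holders={T1,T2,T4}
Step 10: signal(T2) -> count=1 queue=[] holders={T1,T4}
Step 11: wait(T2) -> count=0 queue=[] holders={T1,T2,T4}
Step 12: signal(T1) -> count=1 queue=[] holders={T2,T4}
Final holders: {T2,T4} -> 2 thread(s)

Answer: 2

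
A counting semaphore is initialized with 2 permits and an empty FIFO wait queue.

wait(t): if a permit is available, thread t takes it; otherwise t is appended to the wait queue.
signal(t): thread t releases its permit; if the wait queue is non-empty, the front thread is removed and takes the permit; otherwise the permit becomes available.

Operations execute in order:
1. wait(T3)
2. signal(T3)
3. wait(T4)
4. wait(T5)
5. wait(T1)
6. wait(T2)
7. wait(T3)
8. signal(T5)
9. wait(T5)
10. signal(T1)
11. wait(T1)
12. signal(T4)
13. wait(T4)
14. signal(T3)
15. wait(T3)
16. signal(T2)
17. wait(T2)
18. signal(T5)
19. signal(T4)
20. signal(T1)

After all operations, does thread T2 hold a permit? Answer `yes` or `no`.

Answer: yes

Derivation:
Step 1: wait(T3) -> count=1 queue=[] holders={T3}
Step 2: signal(T3) -> count=2 queue=[] holders={none}
Step 3: wait(T4) -> count=1 queue=[] holders={T4}
Step 4: wait(T5) -> count=0 queue=[] holders={T4,T5}
Step 5: wait(T1) -> count=0 queue=[T1] holders={T4,T5}
Step 6: wait(T2) -> count=0 queue=[T1,T2] holders={T4,T5}
Step 7: wait(T3) -> count=0 queue=[T1,T2,T3] holders={T4,T5}
Step 8: signal(T5) -> count=0 queue=[T2,T3] holders={T1,T4}
Step 9: wait(T5) -> count=0 queue=[T2,T3,T5] holders={T1,T4}
Step 10: signal(T1) -> count=0 queue=[T3,T5] holders={T2,T4}
Step 11: wait(T1) -> count=0 queue=[T3,T5,T1] holders={T2,T4}
Step 12: signal(T4) -> count=0 queue=[T5,T1] holders={T2,T3}
Step 13: wait(T4) -> count=0 queue=[T5,T1,T4] holders={T2,T3}
Step 14: signal(T3) -> count=0 queue=[T1,T4] holders={T2,T5}
Step 15: wait(T3) -> count=0 queue=[T1,T4,T3] holders={T2,T5}
Step 16: signal(T2) -> count=0 queue=[T4,T3] holders={T1,T5}
Step 17: wait(T2) -> count=0 queue=[T4,T3,T2] holders={T1,T5}
Step 18: signal(T5) -> count=0 queue=[T3,T2] holders={T1,T4}
Step 19: signal(T4) -> count=0 queue=[T2] holders={T1,T3}
Step 20: signal(T1) -> count=0 queue=[] holders={T2,T3}
Final holders: {T2,T3} -> T2 in holders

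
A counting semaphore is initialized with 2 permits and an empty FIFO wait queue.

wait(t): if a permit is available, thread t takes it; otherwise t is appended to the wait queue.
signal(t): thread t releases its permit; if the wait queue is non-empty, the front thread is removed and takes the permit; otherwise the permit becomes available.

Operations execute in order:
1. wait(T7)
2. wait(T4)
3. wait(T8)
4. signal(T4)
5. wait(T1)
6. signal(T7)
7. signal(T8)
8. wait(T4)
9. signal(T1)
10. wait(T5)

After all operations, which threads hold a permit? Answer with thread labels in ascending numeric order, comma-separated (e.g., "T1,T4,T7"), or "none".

Answer: T4,T5

Derivation:
Step 1: wait(T7) -> count=1 queue=[] holders={T7}
Step 2: wait(T4) -> count=0 queue=[] holders={T4,T7}
Step 3: wait(T8) -> count=0 queue=[T8] holders={T4,T7}
Step 4: signal(T4) -> count=0 queue=[] holders={T7,T8}
Step 5: wait(T1) -> count=0 queue=[T1] holders={T7,T8}
Step 6: signal(T7) -> count=0 queue=[] holders={T1,T8}
Step 7: signal(T8) -> count=1 queue=[] holders={T1}
Step 8: wait(T4) -> count=0 queue=[] holders={T1,T4}
Step 9: signal(T1) -> count=1 queue=[] holders={T4}
Step 10: wait(T5) -> count=0 queue=[] holders={T4,T5}
Final holders: T4,T5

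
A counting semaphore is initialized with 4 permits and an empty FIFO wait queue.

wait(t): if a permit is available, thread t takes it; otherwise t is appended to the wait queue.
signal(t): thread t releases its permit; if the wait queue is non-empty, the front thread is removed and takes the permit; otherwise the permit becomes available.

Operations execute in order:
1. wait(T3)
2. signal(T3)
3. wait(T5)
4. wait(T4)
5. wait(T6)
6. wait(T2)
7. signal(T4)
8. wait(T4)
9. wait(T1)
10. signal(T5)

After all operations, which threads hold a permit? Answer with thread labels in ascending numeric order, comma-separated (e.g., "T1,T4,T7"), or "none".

Step 1: wait(T3) -> count=3 queue=[] holders={T3}
Step 2: signal(T3) -> count=4 queue=[] holders={none}
Step 3: wait(T5) -> count=3 queue=[] holders={T5}
Step 4: wait(T4) -> count=2 queue=[] holders={T4,T5}
Step 5: wait(T6) -> count=1 queue=[] holders={T4,T5,T6}
Step 6: wait(T2) -> count=0 queue=[] holders={T2,T4,T5,T6}
Step 7: signal(T4) -> count=1 queue=[] holders={T2,T5,T6}
Step 8: wait(T4) -> count=0 queue=[] holders={T2,T4,T5,T6}
Step 9: wait(T1) -> count=0 queue=[T1] holders={T2,T4,T5,T6}
Step 10: signal(T5) -> count=0 queue=[] holders={T1,T2,T4,T6}
Final holders: T1,T2,T4,T6

Answer: T1,T2,T4,T6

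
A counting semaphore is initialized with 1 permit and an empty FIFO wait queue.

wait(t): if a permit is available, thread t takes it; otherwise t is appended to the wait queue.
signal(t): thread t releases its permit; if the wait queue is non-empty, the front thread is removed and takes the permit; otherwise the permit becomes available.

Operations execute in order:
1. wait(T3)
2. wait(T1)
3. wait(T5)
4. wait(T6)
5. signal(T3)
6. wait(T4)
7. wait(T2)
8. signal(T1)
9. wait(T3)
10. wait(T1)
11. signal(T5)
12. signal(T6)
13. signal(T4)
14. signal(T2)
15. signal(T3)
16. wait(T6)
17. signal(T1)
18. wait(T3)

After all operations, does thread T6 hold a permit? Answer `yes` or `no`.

Step 1: wait(T3) -> count=0 queue=[] holders={T3}
Step 2: wait(T1) -> count=0 queue=[T1] holders={T3}
Step 3: wait(T5) -> count=0 queue=[T1,T5] holders={T3}
Step 4: wait(T6) -> count=0 queue=[T1,T5,T6] holders={T3}
Step 5: signal(T3) -> count=0 queue=[T5,T6] holders={T1}
Step 6: wait(T4) -> count=0 queue=[T5,T6,T4] holders={T1}
Step 7: wait(T2) -> count=0 queue=[T5,T6,T4,T2] holders={T1}
Step 8: signal(T1) -> count=0 queue=[T6,T4,T2] holders={T5}
Step 9: wait(T3) -> count=0 queue=[T6,T4,T2,T3] holders={T5}
Step 10: wait(T1) -> count=0 queue=[T6,T4,T2,T3,T1] holders={T5}
Step 11: signal(T5) -> count=0 queue=[T4,T2,T3,T1] holders={T6}
Step 12: signal(T6) -> count=0 queue=[T2,T3,T1] holders={T4}
Step 13: signal(T4) -> count=0 queue=[T3,T1] holders={T2}
Step 14: signal(T2) -> count=0 queue=[T1] holders={T3}
Step 15: signal(T3) -> count=0 queue=[] holders={T1}
Step 16: wait(T6) -> count=0 queue=[T6] holders={T1}
Step 17: signal(T1) -> count=0 queue=[] holders={T6}
Step 18: wait(T3) -> count=0 queue=[T3] holders={T6}
Final holders: {T6} -> T6 in holders

Answer: yes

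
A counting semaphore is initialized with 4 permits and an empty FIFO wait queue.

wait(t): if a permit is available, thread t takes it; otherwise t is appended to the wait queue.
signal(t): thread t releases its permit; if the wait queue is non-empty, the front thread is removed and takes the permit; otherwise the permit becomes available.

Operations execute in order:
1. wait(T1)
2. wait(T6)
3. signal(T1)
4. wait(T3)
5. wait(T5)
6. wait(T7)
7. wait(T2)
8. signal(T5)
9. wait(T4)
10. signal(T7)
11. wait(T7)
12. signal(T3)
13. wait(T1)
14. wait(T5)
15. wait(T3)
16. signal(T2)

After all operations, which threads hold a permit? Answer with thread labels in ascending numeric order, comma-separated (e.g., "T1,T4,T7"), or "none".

Step 1: wait(T1) -> count=3 queue=[] holders={T1}
Step 2: wait(T6) -> count=2 queue=[] holders={T1,T6}
Step 3: signal(T1) -> count=3 queue=[] holders={T6}
Step 4: wait(T3) -> count=2 queue=[] holders={T3,T6}
Step 5: wait(T5) -> count=1 queue=[] holders={T3,T5,T6}
Step 6: wait(T7) -> count=0 queue=[] holders={T3,T5,T6,T7}
Step 7: wait(T2) -> count=0 queue=[T2] holders={T3,T5,T6,T7}
Step 8: signal(T5) -> count=0 queue=[] holders={T2,T3,T6,T7}
Step 9: wait(T4) -> count=0 queue=[T4] holders={T2,T3,T6,T7}
Step 10: signal(T7) -> count=0 queue=[] holders={T2,T3,T4,T6}
Step 11: wait(T7) -> count=0 queue=[T7] holders={T2,T3,T4,T6}
Step 12: signal(T3) -> count=0 queue=[] holders={T2,T4,T6,T7}
Step 13: wait(T1) -> count=0 queue=[T1] holders={T2,T4,T6,T7}
Step 14: wait(T5) -> count=0 queue=[T1,T5] holders={T2,T4,T6,T7}
Step 15: wait(T3) -> count=0 queue=[T1,T5,T3] holders={T2,T4,T6,T7}
Step 16: signal(T2) -> count=0 queue=[T5,T3] holders={T1,T4,T6,T7}
Final holders: T1,T4,T6,T7

Answer: T1,T4,T6,T7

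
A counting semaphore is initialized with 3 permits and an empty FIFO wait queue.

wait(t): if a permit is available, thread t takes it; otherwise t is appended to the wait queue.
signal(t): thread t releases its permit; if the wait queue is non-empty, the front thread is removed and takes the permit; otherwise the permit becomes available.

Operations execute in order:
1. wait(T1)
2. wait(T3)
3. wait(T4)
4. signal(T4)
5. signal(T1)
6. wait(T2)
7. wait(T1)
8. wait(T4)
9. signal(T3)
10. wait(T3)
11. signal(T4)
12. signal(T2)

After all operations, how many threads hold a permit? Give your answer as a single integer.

Step 1: wait(T1) -> count=2 queue=[] holders={T1}
Step 2: wait(T3) -> count=1 queue=[] holders={T1,T3}
Step 3: wait(T4) -> count=0 queue=[] holders={T1,T3,T4}
Step 4: signal(T4) -> count=1 queue=[] holders={T1,T3}
Step 5: signal(T1) -> count=2 queue=[] holders={T3}
Step 6: wait(T2) -> count=1 queue=[] holders={T2,T3}
Step 7: wait(T1) -> count=0 queue=[] holders={T1,T2,T3}
Step 8: wait(T4) -> count=0 queue=[T4] holders={T1,T2,T3}
Step 9: signal(T3) -> count=0 queue=[] holders={T1,T2,T4}
Step 10: wait(T3) -> count=0 queue=[T3] holders={T1,T2,T4}
Step 11: signal(T4) -> count=0 queue=[] holders={T1,T2,T3}
Step 12: signal(T2) -> count=1 queue=[] holders={T1,T3}
Final holders: {T1,T3} -> 2 thread(s)

Answer: 2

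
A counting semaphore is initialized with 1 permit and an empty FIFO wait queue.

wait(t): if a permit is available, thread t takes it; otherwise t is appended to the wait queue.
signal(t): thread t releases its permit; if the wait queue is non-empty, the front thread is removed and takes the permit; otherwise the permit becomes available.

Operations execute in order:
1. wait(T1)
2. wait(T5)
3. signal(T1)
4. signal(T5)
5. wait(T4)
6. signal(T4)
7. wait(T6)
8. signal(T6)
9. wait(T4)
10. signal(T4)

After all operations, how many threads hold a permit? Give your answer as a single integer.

Step 1: wait(T1) -> count=0 queue=[] holders={T1}
Step 2: wait(T5) -> count=0 queue=[T5] holders={T1}
Step 3: signal(T1) -> count=0 queue=[] holders={T5}
Step 4: signal(T5) -> count=1 queue=[] holders={none}
Step 5: wait(T4) -> count=0 queue=[] holders={T4}
Step 6: signal(T4) -> count=1 queue=[] holders={none}
Step 7: wait(T6) -> count=0 queue=[] holders={T6}
Step 8: signal(T6) -> count=1 queue=[] holders={none}
Step 9: wait(T4) -> count=0 queue=[] holders={T4}
Step 10: signal(T4) -> count=1 queue=[] holders={none}
Final holders: {none} -> 0 thread(s)

Answer: 0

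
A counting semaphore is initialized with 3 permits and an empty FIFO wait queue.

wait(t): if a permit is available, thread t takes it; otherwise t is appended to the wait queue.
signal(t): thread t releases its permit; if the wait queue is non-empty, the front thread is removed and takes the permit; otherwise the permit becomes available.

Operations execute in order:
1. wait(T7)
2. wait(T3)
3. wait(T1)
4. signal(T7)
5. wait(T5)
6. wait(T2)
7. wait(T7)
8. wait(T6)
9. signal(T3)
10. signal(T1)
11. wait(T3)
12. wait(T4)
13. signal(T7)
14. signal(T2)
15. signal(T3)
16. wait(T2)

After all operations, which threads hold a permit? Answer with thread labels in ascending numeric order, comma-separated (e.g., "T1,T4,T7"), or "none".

Answer: T4,T5,T6

Derivation:
Step 1: wait(T7) -> count=2 queue=[] holders={T7}
Step 2: wait(T3) -> count=1 queue=[] holders={T3,T7}
Step 3: wait(T1) -> count=0 queue=[] holders={T1,T3,T7}
Step 4: signal(T7) -> count=1 queue=[] holders={T1,T3}
Step 5: wait(T5) -> count=0 queue=[] holders={T1,T3,T5}
Step 6: wait(T2) -> count=0 queue=[T2] holders={T1,T3,T5}
Step 7: wait(T7) -> count=0 queue=[T2,T7] holders={T1,T3,T5}
Step 8: wait(T6) -> count=0 queue=[T2,T7,T6] holders={T1,T3,T5}
Step 9: signal(T3) -> count=0 queue=[T7,T6] holders={T1,T2,T5}
Step 10: signal(T1) -> count=0 queue=[T6] holders={T2,T5,T7}
Step 11: wait(T3) -> count=0 queue=[T6,T3] holders={T2,T5,T7}
Step 12: wait(T4) -> count=0 queue=[T6,T3,T4] holders={T2,T5,T7}
Step 13: signal(T7) -> count=0 queue=[T3,T4] holders={T2,T5,T6}
Step 14: signal(T2) -> count=0 queue=[T4] holders={T3,T5,T6}
Step 15: signal(T3) -> count=0 queue=[] holders={T4,T5,T6}
Step 16: wait(T2) -> count=0 queue=[T2] holders={T4,T5,T6}
Final holders: T4,T5,T6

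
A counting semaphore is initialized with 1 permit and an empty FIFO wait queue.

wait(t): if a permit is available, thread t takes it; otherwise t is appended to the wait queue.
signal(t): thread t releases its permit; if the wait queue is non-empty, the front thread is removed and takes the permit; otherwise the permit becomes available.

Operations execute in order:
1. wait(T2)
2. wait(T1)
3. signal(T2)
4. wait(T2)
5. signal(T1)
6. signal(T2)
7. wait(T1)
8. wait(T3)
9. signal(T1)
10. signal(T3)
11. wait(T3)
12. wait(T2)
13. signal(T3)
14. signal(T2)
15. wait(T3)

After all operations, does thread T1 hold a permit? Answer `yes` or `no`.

Answer: no

Derivation:
Step 1: wait(T2) -> count=0 queue=[] holders={T2}
Step 2: wait(T1) -> count=0 queue=[T1] holders={T2}
Step 3: signal(T2) -> count=0 queue=[] holders={T1}
Step 4: wait(T2) -> count=0 queue=[T2] holders={T1}
Step 5: signal(T1) -> count=0 queue=[] holders={T2}
Step 6: signal(T2) -> count=1 queue=[] holders={none}
Step 7: wait(T1) -> count=0 queue=[] holders={T1}
Step 8: wait(T3) -> count=0 queue=[T3] holders={T1}
Step 9: signal(T1) -> count=0 queue=[] holders={T3}
Step 10: signal(T3) -> count=1 queue=[] holders={none}
Step 11: wait(T3) -> count=0 queue=[] holders={T3}
Step 12: wait(T2) -> count=0 queue=[T2] holders={T3}
Step 13: signal(T3) -> count=0 queue=[] holders={T2}
Step 14: signal(T2) -> count=1 queue=[] holders={none}
Step 15: wait(T3) -> count=0 queue=[] holders={T3}
Final holders: {T3} -> T1 not in holders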